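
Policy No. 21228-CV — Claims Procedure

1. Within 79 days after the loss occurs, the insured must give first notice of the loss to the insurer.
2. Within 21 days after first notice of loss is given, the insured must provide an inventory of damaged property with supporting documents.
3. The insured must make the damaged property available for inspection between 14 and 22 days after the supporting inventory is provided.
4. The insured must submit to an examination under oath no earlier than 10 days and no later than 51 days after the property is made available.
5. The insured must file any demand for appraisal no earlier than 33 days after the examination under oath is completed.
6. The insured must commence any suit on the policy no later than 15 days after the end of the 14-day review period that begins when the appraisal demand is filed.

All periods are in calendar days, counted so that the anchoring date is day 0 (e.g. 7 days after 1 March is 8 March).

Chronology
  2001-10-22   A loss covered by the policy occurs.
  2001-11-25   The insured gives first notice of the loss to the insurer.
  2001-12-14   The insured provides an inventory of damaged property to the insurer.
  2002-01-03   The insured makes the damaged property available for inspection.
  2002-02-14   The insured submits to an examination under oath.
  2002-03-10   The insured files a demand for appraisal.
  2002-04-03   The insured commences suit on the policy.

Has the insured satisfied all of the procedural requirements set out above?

No

Step 1: 79 days after 2001-10-22 (when the loss occurs) is 2002-01-09; 2001-11-25 is within that limit.
Step 2: 21 days after 2001-11-25 (when first notice of loss is given) is 2001-12-16; 2001-12-14 is within that limit.
Step 3: the window is 14–22 days after 2001-12-14 (when the supporting inventory is provided), so 2001-12-28 through 2002-01-05; 2002-01-03 falls inside that range.
Step 4: the window is 10–51 days after 2002-01-03 (when the property is made available), so 2002-01-13 through 2002-02-23; done 2002-02-14 — within the window.
Step 5: the earliest permitted date is 33 days after 2002-02-14 (when the examination under oath is completed), i.e. 2002-03-19; acted on 2002-03-10, 9 days prematurely.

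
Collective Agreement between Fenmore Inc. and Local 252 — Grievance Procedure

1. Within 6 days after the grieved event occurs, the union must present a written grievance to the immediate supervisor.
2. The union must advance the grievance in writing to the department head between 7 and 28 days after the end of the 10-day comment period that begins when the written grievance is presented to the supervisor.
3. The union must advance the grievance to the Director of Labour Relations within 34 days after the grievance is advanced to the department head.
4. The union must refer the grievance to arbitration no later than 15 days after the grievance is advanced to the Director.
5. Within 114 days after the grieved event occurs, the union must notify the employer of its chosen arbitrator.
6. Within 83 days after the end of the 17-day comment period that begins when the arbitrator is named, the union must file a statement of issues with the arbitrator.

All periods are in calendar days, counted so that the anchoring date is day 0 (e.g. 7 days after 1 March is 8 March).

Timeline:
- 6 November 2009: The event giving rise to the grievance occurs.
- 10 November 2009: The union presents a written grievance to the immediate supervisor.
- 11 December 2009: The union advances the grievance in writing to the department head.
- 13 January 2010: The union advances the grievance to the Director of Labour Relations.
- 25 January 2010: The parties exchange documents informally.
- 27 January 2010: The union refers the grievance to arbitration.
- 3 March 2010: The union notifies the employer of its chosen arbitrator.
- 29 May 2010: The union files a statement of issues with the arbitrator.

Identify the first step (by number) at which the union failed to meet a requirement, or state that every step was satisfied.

Step 5

Step 1: 6 days after 6 November 2009 (when the grieved event occurs) is 12 November 2009; 10 November 2009 is within that limit.
Step 2: the window is 7–28 days after 20 November 2009 (end of the 10-day comment period, which began when the written grievance is presented to the supervisor on 10 November 2009), so 27 November 2009 through 18 December 2009; done 11 December 2009, which is between those dates.
Step 3: 34 days after 11 December 2009 (when the grievance is advanced to the department head) is 14 January 2010; done 13 January 2010 — timely.
Step 4: 15 days after 13 January 2010 (when the grievance is advanced to the Director) is 28 January 2010; done 27 January 2010 — timely.
Step 5: 114 days after 6 November 2009 (when the grieved event occurs) is 28 February 2010; not done until 3 March 2010, 3 days after the deadline.
Later steps need not be reached.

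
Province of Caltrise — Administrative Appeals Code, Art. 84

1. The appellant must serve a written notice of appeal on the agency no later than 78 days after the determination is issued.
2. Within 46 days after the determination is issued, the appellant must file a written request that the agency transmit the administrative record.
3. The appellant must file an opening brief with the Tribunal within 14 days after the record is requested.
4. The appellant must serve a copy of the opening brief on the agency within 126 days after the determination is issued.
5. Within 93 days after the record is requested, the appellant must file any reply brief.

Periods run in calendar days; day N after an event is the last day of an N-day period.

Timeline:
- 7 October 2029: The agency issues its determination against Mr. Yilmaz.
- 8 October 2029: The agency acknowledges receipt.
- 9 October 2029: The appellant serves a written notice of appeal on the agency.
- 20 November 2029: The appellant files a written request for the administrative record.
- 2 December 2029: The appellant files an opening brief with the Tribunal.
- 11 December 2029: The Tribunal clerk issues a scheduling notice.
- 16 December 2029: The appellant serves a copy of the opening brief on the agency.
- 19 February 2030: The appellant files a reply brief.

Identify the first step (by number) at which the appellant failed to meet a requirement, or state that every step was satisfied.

(1) due by 7 October 2029 + 78 days = 24 December 2029; completed 9 October 2029, before the deadline.
(2) due by 7 October 2029 + 46 days = 22 November 2029; completed 20 November 2029, before the deadline.
(3) due by 20 November 2029 + 14 days = 4 December 2029; done 2 December 2029 — timely.
(4) due by 7 October 2029 + 126 days = 10 February 2030; completed 16 December 2029, before the deadline.
(5) due by 20 November 2029 + 93 days = 21 February 2030; completed 19 February 2030, before the deadline.

None — every step was satisfied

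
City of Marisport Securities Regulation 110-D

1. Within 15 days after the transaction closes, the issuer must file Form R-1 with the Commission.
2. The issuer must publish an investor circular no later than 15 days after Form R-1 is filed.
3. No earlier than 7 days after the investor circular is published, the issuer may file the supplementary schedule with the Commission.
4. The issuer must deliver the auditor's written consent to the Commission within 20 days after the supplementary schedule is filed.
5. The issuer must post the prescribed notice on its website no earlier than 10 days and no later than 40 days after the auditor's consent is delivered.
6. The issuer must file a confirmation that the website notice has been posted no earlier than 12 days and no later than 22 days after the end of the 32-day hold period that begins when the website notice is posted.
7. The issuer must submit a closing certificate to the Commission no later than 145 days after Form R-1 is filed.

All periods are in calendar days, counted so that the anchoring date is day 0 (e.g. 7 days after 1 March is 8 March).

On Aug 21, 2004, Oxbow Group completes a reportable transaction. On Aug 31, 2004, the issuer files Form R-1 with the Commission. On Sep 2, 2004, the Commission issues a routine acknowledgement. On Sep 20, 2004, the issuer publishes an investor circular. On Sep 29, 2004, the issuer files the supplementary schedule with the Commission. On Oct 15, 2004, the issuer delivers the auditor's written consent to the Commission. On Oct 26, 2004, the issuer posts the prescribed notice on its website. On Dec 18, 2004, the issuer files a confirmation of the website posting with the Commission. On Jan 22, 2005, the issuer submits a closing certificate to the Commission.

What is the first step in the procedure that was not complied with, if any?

Step 1 — counting 15 days from Aug 21, 2004 (when the transaction closes) gives a deadline of Sep 5, 2004; Aug 31, 2004 is within that limit.
Step 2 — counting 15 days from Aug 31, 2004 (when Form R-1 is filed) gives a deadline of Sep 15, 2004; done Sep 20, 2004 — 5 days late.
The procedure was therefore not followed at step 2.

Step 2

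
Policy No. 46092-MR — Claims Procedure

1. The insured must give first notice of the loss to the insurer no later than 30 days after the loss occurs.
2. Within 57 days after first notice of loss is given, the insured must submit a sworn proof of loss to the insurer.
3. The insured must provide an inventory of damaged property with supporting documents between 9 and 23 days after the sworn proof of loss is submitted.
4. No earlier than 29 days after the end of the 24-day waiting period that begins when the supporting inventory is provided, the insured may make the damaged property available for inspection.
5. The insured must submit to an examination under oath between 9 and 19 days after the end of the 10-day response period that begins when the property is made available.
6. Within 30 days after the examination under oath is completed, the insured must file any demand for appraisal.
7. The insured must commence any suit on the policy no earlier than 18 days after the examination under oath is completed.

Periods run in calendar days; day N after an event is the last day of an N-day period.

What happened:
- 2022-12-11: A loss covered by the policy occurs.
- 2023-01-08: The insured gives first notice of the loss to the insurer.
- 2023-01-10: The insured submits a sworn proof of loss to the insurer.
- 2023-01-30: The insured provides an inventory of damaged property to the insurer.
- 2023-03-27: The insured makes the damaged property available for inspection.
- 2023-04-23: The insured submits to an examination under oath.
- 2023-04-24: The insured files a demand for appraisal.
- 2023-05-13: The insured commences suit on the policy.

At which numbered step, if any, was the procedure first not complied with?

None — every step was satisfied

Step 1 — counting 30 days from 2022-12-11 (when the loss occurs) gives a deadline of 2023-01-10; done 2023-01-08 — timely.
Step 2 — counting 57 days from 2023-01-08 (when first notice of loss is given) gives a deadline of 2023-03-06; done 2023-01-10 — timely.
Step 3 — 9 and 23 days from 2023-01-10 (when the sworn proof of loss is submitted) are 2023-01-19 and 2023-02-02 respectively; done 2023-01-30 — within the window.
Step 4 — must wait 29 days from 2023-02-23 (end of the 24-day waiting period, which began when the supporting inventory is provided on 2023-01-30), so not before 2023-03-24; 2023-03-27 is on or after that date.
Step 5 — 9 and 19 days from 2023-04-06 (end of the 10-day response period, which began when the property is made available on 2023-03-27) are 2023-04-15 and 2023-04-25 respectively; done 2023-04-23 — within the window.
Step 6 — counting 30 days from 2023-04-23 (when the examination under oath is completed) gives a deadline of 2023-05-23; completed 2023-04-24, before the deadline.
Step 7 — must wait 18 days from 2023-04-23 (when the examination under oath is completed), so not before 2023-05-11; done 2023-05-13 — permitted.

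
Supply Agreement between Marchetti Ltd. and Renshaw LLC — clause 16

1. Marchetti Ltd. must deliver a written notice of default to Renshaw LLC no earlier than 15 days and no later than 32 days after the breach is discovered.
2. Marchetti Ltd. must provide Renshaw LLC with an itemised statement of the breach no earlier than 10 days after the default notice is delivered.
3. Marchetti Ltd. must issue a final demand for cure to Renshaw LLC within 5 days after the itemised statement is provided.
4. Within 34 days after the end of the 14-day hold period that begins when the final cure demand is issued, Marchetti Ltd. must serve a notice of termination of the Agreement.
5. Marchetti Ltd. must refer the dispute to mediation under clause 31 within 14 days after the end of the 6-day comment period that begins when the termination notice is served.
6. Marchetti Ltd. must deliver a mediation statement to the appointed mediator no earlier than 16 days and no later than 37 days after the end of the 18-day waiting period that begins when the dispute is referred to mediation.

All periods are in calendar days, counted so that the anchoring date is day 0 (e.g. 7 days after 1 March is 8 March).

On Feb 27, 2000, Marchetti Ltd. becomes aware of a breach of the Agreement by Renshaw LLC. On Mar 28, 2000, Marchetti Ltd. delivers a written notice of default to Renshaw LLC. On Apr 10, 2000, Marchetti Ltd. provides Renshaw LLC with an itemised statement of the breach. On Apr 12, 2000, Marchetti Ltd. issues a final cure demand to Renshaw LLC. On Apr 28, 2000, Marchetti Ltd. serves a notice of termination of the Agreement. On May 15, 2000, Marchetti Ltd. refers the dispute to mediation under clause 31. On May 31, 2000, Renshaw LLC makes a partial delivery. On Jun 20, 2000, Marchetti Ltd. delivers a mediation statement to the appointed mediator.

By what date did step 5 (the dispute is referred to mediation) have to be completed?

May 18, 2000

The termination notice is served on Apr 28, 2000; the 6-day comment period therefore ends May 4, 2000, and step 5 runs from that date. 14 days after May 4, 2000 is May 18, 2000.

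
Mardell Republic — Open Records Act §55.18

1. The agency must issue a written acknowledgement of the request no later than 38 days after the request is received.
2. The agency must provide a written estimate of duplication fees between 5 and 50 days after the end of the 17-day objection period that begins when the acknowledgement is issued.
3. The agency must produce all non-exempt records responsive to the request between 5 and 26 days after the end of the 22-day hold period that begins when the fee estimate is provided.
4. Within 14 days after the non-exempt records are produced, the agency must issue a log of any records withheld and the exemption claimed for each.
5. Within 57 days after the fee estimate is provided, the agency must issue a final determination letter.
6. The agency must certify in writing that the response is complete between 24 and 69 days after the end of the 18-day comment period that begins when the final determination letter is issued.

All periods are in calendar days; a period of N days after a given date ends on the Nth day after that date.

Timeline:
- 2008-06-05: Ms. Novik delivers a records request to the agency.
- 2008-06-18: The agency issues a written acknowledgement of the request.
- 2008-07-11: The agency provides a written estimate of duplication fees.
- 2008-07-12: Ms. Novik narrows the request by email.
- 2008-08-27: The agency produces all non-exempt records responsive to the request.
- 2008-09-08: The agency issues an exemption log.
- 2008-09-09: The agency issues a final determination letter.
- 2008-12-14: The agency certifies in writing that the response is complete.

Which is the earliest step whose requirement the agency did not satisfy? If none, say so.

Step 5

Step 1 — counting 38 days from 2008-06-05 (when the request is received) gives a deadline of 2008-07-13; completed 2008-06-18, before the deadline.
Step 2 — 5 and 50 days from 2008-07-05 (end of the 17-day objection period, which began when the acknowledgement is issued on 2008-06-18) are 2008-07-10 and 2008-08-24 respectively; done 2008-07-11, which is between those dates.
Step 3 — 5 and 26 days from 2008-08-02 (end of the 22-day hold period, which began when the fee estimate is provided on 2008-07-11) are 2008-08-07 and 2008-08-28 respectively; done 2008-08-27 — within the window.
Step 4 — counting 14 days from 2008-08-27 (when the non-exempt records are produced) gives a deadline of 2008-09-10; 2008-09-08 is within that limit.
Step 5 — counting 57 days from 2008-07-11 (when the fee estimate is provided) gives a deadline of 2008-09-06; done 2008-09-09 — 3 days late.
The analysis stops there.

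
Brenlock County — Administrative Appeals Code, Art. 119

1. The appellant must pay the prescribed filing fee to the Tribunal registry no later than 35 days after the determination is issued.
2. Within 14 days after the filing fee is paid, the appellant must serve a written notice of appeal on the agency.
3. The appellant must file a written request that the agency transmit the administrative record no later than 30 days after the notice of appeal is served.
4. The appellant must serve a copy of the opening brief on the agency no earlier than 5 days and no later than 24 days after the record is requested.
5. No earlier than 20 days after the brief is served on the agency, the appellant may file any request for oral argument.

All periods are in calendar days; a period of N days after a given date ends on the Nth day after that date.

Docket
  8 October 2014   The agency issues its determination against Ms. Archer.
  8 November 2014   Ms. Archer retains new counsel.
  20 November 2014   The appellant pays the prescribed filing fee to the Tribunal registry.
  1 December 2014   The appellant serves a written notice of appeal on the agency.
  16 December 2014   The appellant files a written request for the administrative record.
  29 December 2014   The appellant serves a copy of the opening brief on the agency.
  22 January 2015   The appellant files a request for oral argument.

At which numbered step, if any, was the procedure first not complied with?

Step 1: 35 days after 8 October 2014 (when the determination is issued) is 12 November 2014; 20 November 2014 misses that deadline by 8 days.

Step 1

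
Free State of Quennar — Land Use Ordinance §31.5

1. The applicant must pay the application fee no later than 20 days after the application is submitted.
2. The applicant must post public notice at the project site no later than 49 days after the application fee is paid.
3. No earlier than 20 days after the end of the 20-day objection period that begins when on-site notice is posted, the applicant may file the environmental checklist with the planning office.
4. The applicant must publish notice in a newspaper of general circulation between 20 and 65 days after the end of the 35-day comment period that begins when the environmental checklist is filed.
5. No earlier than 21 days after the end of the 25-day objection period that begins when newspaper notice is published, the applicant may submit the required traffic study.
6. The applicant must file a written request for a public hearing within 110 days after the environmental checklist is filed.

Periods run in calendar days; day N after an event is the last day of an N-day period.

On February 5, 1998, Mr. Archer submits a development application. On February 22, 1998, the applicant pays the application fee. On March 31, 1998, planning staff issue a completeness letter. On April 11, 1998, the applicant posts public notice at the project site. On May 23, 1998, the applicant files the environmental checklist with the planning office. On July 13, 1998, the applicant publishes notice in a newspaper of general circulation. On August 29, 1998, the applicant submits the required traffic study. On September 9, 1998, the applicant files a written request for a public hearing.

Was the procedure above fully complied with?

No

Step 1: 20 days after February 5, 1998 (when the application is submitted) is February 25, 1998; completed February 22, 1998, before the deadline.
Step 2: 49 days after February 22, 1998 (when the application fee is paid) is April 12, 1998; completed April 11, 1998, before the deadline.
Step 3: the earliest permitted date is 20 days after May 1, 1998 (end of the 20-day objection period, which began when on-site notice is posted on April 11, 1998), i.e. May 21, 1998; done May 23, 1998, after the minimum wait.
Step 4: the window is 20–65 days after June 27, 1998 (end of the 35-day comment period, which began when the environmental checklist is filed on May 23, 1998), so July 17, 1998 through August 31, 1998; July 13, 1998 is 4 days too early.
The analysis stops there.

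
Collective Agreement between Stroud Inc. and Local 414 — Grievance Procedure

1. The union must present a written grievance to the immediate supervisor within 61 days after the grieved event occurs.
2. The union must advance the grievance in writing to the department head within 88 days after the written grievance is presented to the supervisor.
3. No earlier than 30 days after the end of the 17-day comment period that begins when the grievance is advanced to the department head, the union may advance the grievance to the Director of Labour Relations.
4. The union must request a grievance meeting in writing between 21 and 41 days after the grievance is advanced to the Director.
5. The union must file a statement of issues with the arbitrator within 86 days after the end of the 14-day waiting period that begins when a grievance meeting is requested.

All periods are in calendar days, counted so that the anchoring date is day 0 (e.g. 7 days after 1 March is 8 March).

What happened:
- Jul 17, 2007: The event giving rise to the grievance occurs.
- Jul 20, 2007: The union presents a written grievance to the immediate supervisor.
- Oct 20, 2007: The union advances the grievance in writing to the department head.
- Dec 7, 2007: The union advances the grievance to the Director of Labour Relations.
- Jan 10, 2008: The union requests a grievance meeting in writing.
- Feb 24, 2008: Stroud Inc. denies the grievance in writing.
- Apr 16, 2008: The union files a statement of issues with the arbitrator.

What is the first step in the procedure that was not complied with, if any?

Step 1 — counting 61 days from Jul 17, 2007 (when the grieved event occurs) gives a deadline of Sep 16, 2007; Jul 20, 2007 is within that limit.
Step 2 — counting 88 days from Jul 20, 2007 (when the written grievance is presented to the supervisor) gives a deadline of Oct 16, 2007; Oct 20, 2007 misses that deadline by 4 days.
The procedure was therefore not followed at step 2.

Step 2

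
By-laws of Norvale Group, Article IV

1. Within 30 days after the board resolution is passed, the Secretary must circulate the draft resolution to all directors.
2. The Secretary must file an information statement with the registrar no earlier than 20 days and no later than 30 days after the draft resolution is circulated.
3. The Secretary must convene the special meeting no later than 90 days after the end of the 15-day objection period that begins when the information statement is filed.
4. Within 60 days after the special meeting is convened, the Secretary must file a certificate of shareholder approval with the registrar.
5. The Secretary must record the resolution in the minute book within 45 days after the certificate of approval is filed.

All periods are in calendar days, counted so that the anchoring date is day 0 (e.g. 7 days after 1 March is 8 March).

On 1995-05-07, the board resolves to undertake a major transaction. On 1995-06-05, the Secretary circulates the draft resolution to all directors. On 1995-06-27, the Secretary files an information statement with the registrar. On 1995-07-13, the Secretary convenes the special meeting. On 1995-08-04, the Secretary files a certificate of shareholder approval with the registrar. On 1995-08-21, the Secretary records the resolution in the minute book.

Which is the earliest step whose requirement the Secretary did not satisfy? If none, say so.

None — every step was satisfied

Step 1: 30 days after 1995-05-07 (when the board resolution is passed) is 1995-06-06; done 1995-06-05 — timely.
Step 2: the window is 20–30 days after 1995-06-05 (when the draft resolution is circulated), so 1995-06-25 through 1995-07-05; 1995-06-27 falls inside that range.
Step 3: 90 days after 1995-07-12 (end of the 15-day objection period, which began when the information statement is filed on 1995-06-27) is 1995-10-10; 1995-07-13 is within that limit.
Step 4: 60 days after 1995-07-13 (when the special meeting is convened) is 1995-09-11; completed 1995-08-04, before the deadline.
Step 5: 45 days after 1995-08-04 (when the certificate of approval is filed) is 1995-09-18; 1995-08-21 is within that limit.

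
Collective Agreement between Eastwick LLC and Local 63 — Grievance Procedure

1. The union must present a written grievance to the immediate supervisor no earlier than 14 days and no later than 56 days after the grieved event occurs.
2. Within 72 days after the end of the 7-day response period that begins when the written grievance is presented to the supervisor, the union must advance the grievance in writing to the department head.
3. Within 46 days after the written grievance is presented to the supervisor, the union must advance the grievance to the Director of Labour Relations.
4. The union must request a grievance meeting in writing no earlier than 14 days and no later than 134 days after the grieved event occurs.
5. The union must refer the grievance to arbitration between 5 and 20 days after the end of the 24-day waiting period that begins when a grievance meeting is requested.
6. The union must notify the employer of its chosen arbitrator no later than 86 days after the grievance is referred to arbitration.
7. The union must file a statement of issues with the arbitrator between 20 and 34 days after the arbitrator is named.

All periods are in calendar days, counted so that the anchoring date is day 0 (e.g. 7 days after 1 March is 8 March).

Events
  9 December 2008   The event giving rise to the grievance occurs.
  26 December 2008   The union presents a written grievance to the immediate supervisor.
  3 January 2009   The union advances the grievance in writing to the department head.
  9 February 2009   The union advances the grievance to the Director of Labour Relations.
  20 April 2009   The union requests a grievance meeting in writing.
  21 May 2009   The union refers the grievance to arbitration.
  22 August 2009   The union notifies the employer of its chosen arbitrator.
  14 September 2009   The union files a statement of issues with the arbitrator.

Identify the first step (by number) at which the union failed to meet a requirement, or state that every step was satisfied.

Step 1 — 14 and 56 days from 9 December 2008 (when the grieved event occurs) are 23 December 2008 and 3 February 2009 respectively; 26 December 2008 falls inside that range.
Step 2 — counting 72 days from 2 January 2009 (end of the 7-day response period, which began when the written grievance is presented to the supervisor on 26 December 2008) gives a deadline of 15 March 2009; 3 January 2009 is within that limit.
Step 3 — counting 46 days from 26 December 2008 (when the written grievance is presented to the supervisor) gives a deadline of 10 February 2009; done 9 February 2009 — timely.
Step 4 — 14 and 134 days from 9 December 2008 (when the grieved event occurs) are 23 December 2008 and 22 April 2009 respectively; done 20 April 2009 — within the window.
Step 5 — 5 and 20 days from 14 May 2009 (end of the 24-day waiting period, which began when a grievance meeting is requested on 20 April 2009) are 19 May 2009 and 3 June 2009 respectively; done 21 May 2009 — within the window.
Step 6 — counting 86 days from 21 May 2009 (when the grievance is referred to arbitration) gives a deadline of 15 August 2009; done 22 August 2009 — 7 days late.
The analysis stops there.

Step 6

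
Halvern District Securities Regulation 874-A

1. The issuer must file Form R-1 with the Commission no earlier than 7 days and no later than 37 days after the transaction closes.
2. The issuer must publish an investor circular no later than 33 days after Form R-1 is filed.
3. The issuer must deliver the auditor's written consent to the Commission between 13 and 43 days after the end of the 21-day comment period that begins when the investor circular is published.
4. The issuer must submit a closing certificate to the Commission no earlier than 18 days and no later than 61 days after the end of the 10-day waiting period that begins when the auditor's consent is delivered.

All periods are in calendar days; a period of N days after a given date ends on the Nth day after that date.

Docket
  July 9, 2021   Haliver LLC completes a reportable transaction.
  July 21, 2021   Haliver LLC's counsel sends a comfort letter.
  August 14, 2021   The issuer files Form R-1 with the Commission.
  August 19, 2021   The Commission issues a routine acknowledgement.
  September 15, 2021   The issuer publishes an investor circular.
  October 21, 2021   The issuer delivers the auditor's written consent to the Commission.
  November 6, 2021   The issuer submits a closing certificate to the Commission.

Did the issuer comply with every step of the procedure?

No

Step 1: the window is 7–37 days after July 9, 2021 (when the transaction closes), so July 16, 2021 through August 15, 2021; August 14, 2021 falls inside that range.
Step 2: 33 days after August 14, 2021 (when Form R-1 is filed) is September 16, 2021; completed September 15, 2021, before the deadline.
Step 3: the window is 13–43 days after October 6, 2021 (end of the 21-day comment period, which began when the investor circular is published on September 15, 2021), so October 19, 2021 through November 18, 2021; done October 21, 2021 — within the window.
Step 4: the window is 18–61 days after October 31, 2021 (end of the 10-day waiting period, which began when the auditor's consent is delivered on October 21, 2021), so November 18, 2021 through December 31, 2021; November 6, 2021 is 12 days too early.
No need to go further; step 4 was not satisfied.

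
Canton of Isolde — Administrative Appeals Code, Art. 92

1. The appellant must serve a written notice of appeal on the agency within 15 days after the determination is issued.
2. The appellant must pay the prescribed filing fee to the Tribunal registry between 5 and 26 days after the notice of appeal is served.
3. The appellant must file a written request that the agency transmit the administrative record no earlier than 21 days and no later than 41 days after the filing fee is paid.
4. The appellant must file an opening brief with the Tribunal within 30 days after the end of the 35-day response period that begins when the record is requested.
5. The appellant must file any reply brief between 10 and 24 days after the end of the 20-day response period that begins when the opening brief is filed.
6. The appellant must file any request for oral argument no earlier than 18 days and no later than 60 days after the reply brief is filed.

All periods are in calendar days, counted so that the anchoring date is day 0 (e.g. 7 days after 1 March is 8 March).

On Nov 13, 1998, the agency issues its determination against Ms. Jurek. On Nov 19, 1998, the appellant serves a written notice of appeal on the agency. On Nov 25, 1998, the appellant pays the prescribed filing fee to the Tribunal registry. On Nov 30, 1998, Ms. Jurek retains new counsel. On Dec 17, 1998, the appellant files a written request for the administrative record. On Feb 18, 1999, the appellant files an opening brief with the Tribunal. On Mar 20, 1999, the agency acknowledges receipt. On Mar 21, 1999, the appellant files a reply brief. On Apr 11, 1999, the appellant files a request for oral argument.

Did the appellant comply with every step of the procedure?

(1) due by Nov 13, 1998 + 15 days = Nov 28, 1998; completed Nov 19, 1998, before the deadline.
(2) the permitted window runs from Nov 19, 1998 + 5 = Nov 24, 1998 to Nov 19, 1998 + 26 = Dec 15, 1998; Nov 25, 1998 falls inside that range.
(3) the permitted window runs from Nov 25, 1998 + 21 = Dec 16, 1998 to Nov 25, 1998 + 41 = Jan 5, 1999; done Dec 17, 1998, which is between those dates.
(4) due by Jan 21, 1999 + 30 days = Feb 20, 1999; done Feb 18, 1999 — timely.
(5) the permitted window runs from Mar 10, 1999 + 10 = Mar 20, 1999 to Mar 10, 1999 + 24 = Apr 3, 1999; done Mar 21, 1999 — within the window.
(6) the permitted window runs from Mar 21, 1999 + 18 = Apr 8, 1999 to Mar 21, 1999 + 60 = May 20, 1999; done Apr 11, 1999 — within the window.

Yes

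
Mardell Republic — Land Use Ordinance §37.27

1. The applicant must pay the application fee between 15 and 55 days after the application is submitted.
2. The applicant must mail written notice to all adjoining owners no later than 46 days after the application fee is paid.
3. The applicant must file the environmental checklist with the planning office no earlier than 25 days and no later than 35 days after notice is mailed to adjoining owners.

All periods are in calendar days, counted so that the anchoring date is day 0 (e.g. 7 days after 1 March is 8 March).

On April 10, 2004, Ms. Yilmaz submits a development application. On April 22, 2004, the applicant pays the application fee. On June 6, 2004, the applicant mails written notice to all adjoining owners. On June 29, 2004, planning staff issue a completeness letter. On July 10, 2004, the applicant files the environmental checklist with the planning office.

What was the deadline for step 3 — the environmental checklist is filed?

Step 3 runs from June 6, 2004, when notice is mailed to adjoining owners. The window is 25–35 days after June 6, 2004; it closes on July 11, 2004.

July 11, 2004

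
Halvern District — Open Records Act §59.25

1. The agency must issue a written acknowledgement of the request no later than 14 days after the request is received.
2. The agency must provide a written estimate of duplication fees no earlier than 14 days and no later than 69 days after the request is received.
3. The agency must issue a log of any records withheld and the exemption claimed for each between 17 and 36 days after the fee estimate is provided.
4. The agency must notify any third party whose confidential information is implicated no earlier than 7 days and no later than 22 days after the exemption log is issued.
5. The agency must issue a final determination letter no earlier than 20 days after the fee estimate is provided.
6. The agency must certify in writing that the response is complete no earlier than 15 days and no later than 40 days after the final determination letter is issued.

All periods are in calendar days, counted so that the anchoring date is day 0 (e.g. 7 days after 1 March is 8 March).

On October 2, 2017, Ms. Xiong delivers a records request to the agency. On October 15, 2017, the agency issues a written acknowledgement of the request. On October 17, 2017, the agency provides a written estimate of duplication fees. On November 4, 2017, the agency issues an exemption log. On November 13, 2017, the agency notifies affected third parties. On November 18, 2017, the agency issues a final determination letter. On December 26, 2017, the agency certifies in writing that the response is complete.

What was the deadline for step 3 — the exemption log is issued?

Step 3 runs from October 17, 2017, when the fee estimate is provided. The window is 17–36 days after October 17, 2017; it closes on November 22, 2017.

November 22, 2017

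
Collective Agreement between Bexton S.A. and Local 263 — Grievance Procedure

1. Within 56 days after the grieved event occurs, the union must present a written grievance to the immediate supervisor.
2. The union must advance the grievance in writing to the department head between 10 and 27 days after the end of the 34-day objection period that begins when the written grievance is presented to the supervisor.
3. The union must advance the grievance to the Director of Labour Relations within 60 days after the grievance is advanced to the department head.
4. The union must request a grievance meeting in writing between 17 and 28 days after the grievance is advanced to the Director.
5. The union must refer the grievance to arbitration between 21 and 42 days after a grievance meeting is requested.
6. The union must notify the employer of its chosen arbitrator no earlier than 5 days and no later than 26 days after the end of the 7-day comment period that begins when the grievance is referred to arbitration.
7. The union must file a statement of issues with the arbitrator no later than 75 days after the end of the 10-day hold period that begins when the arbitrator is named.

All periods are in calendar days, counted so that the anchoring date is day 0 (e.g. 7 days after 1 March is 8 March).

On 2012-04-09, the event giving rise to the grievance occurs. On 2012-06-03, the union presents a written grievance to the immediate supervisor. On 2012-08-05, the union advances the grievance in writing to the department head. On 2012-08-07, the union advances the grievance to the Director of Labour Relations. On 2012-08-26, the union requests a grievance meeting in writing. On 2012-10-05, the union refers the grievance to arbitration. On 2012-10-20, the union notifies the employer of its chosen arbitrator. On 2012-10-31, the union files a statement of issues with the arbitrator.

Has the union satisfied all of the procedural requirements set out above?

No

Step 1: 56 days after 2012-04-09 (when the grieved event occurs) is 2012-06-04; done 2012-06-03 — timely.
Step 2: the window is 10–27 days after 2012-07-07 (end of the 34-day objection period, which began when the written grievance is presented to the supervisor on 2012-06-03), so 2012-07-17 through 2012-08-03; 2012-08-05 is 2 days past the end of the window.
That is the first point of non-compliance.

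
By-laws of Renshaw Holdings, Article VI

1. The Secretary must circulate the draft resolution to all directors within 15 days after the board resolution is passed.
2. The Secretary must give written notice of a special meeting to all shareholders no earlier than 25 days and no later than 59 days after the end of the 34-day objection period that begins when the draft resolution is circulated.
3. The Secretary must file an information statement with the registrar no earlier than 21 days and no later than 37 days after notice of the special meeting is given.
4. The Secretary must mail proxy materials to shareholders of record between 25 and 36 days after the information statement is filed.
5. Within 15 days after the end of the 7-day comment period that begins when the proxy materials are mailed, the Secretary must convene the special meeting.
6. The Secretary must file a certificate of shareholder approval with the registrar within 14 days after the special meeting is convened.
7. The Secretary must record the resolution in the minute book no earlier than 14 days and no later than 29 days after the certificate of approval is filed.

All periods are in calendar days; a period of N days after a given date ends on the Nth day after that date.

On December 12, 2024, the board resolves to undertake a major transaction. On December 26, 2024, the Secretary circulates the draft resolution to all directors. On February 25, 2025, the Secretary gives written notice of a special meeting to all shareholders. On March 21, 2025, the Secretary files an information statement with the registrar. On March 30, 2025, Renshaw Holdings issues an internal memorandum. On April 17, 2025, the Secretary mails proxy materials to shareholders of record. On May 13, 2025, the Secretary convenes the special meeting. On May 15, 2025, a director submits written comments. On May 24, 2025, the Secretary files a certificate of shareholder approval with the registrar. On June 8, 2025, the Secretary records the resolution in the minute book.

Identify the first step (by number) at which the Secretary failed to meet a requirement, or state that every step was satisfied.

Step 5

Step 1 — counting 15 days from December 12, 2024 (when the board resolution is passed) gives a deadline of December 27, 2024; done December 26, 2024 — timely.
Step 2 — 25 and 59 days from January 29, 2025 (end of the 34-day objection period, which began when the draft resolution is circulated on December 26, 2024) are February 23, 2025 and March 29, 2025 respectively; done February 25, 2025, which is between those dates.
Step 3 — 21 and 37 days from February 25, 2025 (when notice of the special meeting is given) are March 18, 2025 and April 3, 2025 respectively; March 21, 2025 falls inside that range.
Step 4 — 25 and 36 days from March 21, 2025 (when the information statement is filed) are April 15, 2025 and April 26, 2025 respectively; done April 17, 2025, which is between those dates.
Step 5 — counting 15 days from April 24, 2025 (end of the 7-day comment period, which began when the proxy materials are mailed on April 17, 2025) gives a deadline of May 9, 2025; not done until May 13, 2025, 4 days after the deadline.
The procedure was therefore not followed at step 5.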